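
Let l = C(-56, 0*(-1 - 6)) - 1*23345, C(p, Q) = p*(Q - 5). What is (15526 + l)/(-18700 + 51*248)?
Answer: 7539/6052 ≈ 1.2457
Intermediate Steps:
C(p, Q) = p*(-5 + Q)
l = -23065 (l = -56*(-5 + 0*(-1 - 6)) - 1*23345 = -56*(-5 + 0*(-7)) - 23345 = -56*(-5 + 0) - 23345 = -56*(-5) - 23345 = 280 - 23345 = -23065)
(15526 + l)/(-18700 + 51*248) = (15526 - 23065)/(-18700 + 51*248) = -7539/(-18700 + 12648) = -7539/(-6052) = -7539*(-1/6052) = 7539/6052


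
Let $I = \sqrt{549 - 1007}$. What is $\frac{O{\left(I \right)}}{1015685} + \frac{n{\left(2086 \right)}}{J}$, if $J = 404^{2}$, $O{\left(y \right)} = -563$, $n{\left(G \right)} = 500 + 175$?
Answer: $\frac{593696767}{165776042960} \approx 0.0035813$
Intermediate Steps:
$n{\left(G \right)} = 675$
$I = i \sqrt{458}$ ($I = \sqrt{-458} = i \sqrt{458} \approx 21.401 i$)
$J = 163216$
$\frac{O{\left(I \right)}}{1015685} + \frac{n{\left(2086 \right)}}{J} = - \frac{563}{1015685} + \frac{675}{163216} = \frac{593696767}{165776042960}$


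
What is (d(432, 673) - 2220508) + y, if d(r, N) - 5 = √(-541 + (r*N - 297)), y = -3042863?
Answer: -5263366 + √289898 ≈ -5.2628e+6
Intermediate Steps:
d(r, N) = 5 + √(-838 + N*r) (d(r, N) = 5 + √(-541 + (r*N - 297)) = 5 + √(-541 + (N*r - 297)) = 5 + √(-541 + (-297 + N*r)) = 5 + √(-838 + N*r))
(d(432, 673) - 2220508) + y = ((5 + √(-838 + 673*432)) - 2220508) - 3042863 = ((5 + √(-838 + 290736)) - 2220508) - 3042863 = ((5 + √289898) - 2220508) - 3042863 = (-2220503 + √289898) - 3042863 = -5263366 + √289898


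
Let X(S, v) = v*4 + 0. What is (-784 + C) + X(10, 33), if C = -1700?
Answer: -2352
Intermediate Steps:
X(S, v) = 4*v (X(S, v) = 4*v + 0 = 4*v)
(-784 + C) + X(10, 33) = (-784 - 1700) + 4*33 = -2484 + 132 = -2352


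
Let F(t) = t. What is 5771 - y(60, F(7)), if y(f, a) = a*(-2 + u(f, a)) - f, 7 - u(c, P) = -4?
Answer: 5768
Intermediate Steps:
u(c, P) = 11 (u(c, P) = 7 - 1*(-4) = 7 + 4 = 11)
y(f, a) = -f + 9*a (y(f, a) = a*(-2 + 11) - f = a*9 - f = 9*a - f = -f + 9*a)
5771 - y(60, F(7)) = 5771 - (-1*60 + 9*7) = 5771 - (-60 + 63) = 5771 - 1*3 = 5771 - 3 = 5768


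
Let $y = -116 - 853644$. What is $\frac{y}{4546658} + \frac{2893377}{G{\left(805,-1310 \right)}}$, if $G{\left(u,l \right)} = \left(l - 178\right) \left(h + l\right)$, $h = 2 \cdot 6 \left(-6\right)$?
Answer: $\frac{1899918326651}{1558303376288} \approx 1.2192$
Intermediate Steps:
$h = -72$ ($h = 12 \left(-6\right) = -72$)
$y = -853760$ ($y = -116 - 853644 = -853760$)
$G{\left(u,l \right)} = \left(-178 + l\right) \left(-72 + l\right)$ ($G{\left(u,l \right)} = \left(l - 178\right) \left(-72 + l\right) = \left(-178 + l\right) \left(-72 + l\right)$)
$\frac{y}{4546658} + \frac{2893377}{G{\left(805,-1310 \right)}} = - \frac{853760}{4546658} + \frac{2893377}{12816 + \left(-1310\right)^{2} - -327500} = \left(-853760\right) \frac{1}{4546658} + \frac{2893377}{12816 + 1716100 + 327500} = - \frac{426880}{2273329} + \frac{2893377}{2056416} = - \frac{426880}{2273329} + 2893377 \cdot \frac{1}{2056416} = - \frac{426880}{2273329} + \frac{964459}{685472} = \frac{1899918326651}{1558303376288}$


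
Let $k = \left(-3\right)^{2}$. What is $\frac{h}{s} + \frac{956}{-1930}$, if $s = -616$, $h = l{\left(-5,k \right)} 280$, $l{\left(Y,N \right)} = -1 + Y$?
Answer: $\frac{23692}{10615} \approx 2.2319$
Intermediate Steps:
$k = 9$
$h = -1680$ ($h = \left(-1 - 5\right) 280 = \left(-6\right) 280 = -1680$)
$\frac{h}{s} + \frac{956}{-1930} = - \frac{1680}{-616} + \frac{956}{-1930} = \left(-1680\right) \left(- \frac{1}{616}\right) + 956 \left(- \frac{1}{1930}\right) = \frac{30}{11} - \frac{478}{965} = \frac{23692}{10615}$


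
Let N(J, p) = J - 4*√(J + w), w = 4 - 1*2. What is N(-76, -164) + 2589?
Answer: 2513 - 4*I*√74 ≈ 2513.0 - 34.409*I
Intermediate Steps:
w = 2 (w = 4 - 2 = 2)
N(J, p) = J - 4*√(2 + J) (N(J, p) = J - 4*√(J + 2) = J - 4*√(2 + J))
N(-76, -164) + 2589 = (-76 - 4*√(2 - 76)) + 2589 = (-76 - 4*I*√74) + 2589 = 2513 - 4*I*√74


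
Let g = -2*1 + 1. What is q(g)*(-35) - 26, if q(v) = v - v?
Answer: -26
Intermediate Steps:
g = -1 (g = -2 + 1 = -1)
q(v) = 0
q(g)*(-35) - 26 = 0*(-35) - 26 = 0 - 26 = -26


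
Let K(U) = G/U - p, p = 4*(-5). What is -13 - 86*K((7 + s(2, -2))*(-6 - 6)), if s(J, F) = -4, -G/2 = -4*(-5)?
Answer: -16457/9 ≈ -1828.6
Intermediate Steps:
p = -20
G = -40 (G = -(-8)*(-5) = -2*20 = -40)
K(U) = 20 - 40/U (K(U) = -40/U - 1*(-20) = -40/U + 20 = 20 - 40/U)
-13 - 86*K((7 + s(2, -2))*(-6 - 6)) = -13 - 86*(20 - 40*1/((-6 - 6)*(7 - 4))) = -13 - 86*(20 - 40/(3*(-12))) = -13 - 86*(20 - 40/(-36)) = -13 - 86*(20 - 40*(-1/36)) = -13 - 86*(20 + 10/9) = -13 - 86*190/9 = -13 - 16340/9 = -16457/9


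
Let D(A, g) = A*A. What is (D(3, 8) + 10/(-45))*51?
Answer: 1343/3 ≈ 447.67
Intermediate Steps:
D(A, g) = A**2
(D(3, 8) + 10/(-45))*51 = (3**2 + 10/(-45))*51 = (9 + 10*(-1/45))*51 = (9 - 2/9)*51 = (79/9)*51 = 1343/3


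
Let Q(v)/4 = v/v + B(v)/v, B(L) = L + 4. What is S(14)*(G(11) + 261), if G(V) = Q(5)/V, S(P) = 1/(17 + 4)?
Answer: 14411/1155 ≈ 12.477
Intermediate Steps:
B(L) = 4 + L
S(P) = 1/21
Q(v) = 4 + 4*(4 + v)/v (Q(v) = 4*(v/v + (4 + v)/v) = 4*(1 + (4 + v)/v) = 4 + 4*(4 + v)/v)
G(V) = 56/(5*V) (G(V) = (8 + 16/5)/V = 56/(5*V))
S(14)*(G(11) + 261) = ((56/5)/11 + 261)/21 = ((56/5)*(1/11) + 261)/21 = (56/55 + 261)/21 = (1/21)*(14411/55) = 14411/1155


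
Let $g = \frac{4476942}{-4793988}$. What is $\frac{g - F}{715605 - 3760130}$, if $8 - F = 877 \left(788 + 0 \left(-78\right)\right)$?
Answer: $- \frac{552161203707}{2432569385950} \approx -0.22699$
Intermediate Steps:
$F = -691068$ ($F = 8 - 877 \left(788 + 0 \left(-78\right)\right) = 8 - 877 \left(788 + 0\right) = 8 - 877 \cdot 788 = 8 - 691076 = -691068$)
$g = - \frac{746157}{798998}$ ($g = 4476942 \left(- \frac{1}{4793988}\right) = - \frac{746157}{798998} \approx -0.93387$)
$\frac{g - F}{715605 - 3760130} = \frac{- \frac{746157}{798998} - -691068}{715605 - 3760130} = \frac{- \frac{746157}{798998} + 691068}{-3044525} = \frac{552161203707}{798998} \left(- \frac{1}{3044525}\right) = - \frac{552161203707}{2432569385950}$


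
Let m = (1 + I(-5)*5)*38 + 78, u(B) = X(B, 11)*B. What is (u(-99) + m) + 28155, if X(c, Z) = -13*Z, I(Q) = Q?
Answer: 41478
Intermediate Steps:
u(B) = -143*B (u(B) = (-13*11)*B = -143*B)
m = -834 (m = (1 - 5*5)*38 + 78 = (1 - 25)*38 + 78 = -24*38 + 78 = -912 + 78 = -834)
(u(-99) + m) + 28155 = (-143*(-99) - 834) + 28155 = (14157 - 834) + 28155 = 13323 + 28155 = 41478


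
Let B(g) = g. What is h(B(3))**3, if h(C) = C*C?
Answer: 729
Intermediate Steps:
h(C) = C**2
h(B(3))**3 = (3**2)**3 = 9**3 = 729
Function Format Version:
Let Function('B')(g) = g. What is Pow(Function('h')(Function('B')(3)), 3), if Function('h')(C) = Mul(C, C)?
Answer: 729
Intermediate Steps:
Function('h')(C) = Pow(C, 2)
Pow(Function('h')(Function('B')(3)), 3) = Pow(Pow(3, 2), 3) = Pow(9, 3) = 729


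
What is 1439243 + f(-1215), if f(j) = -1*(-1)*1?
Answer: 1439244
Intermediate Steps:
f(j) = 1 (f(j) = 1*1 = 1)
1439243 + f(-1215) = 1439243 + 1 = 1439244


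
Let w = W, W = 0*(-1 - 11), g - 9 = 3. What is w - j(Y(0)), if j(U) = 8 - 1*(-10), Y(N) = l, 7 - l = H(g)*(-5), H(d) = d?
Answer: -18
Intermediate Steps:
g = 12 (g = 9 + 3 = 12)
l = 67 (l = 7 - 12*(-5) = 7 - 1*(-60) = 7 + 60 = 67)
Y(N) = 67
j(U) = 18 (j(U) = 8 + 10 = 18)
W = 0 (W = 0*(-12) = 0)
w = 0
w - j(Y(0)) = 0 - 1*18 = 0 - 18 = -18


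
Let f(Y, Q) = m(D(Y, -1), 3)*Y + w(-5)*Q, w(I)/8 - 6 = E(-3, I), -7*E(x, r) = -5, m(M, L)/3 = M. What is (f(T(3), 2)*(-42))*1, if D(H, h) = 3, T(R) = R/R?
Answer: -4890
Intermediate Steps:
T(R) = 1
m(M, L) = 3*M
E(x, r) = 5/7 (E(x, r) = -1/7*(-5) = 5/7)
w(I) = 376/7 (w(I) = 48 + 8*(5/7) = 48 + 40/7 = 376/7)
f(Y, Q) = 9*Y + 376*Q/7 (f(Y, Q) = (3*3)*Y + 376*Q/7 = 9*Y + 376*Q/7)
(f(T(3), 2)*(-42))*1 = ((9*1 + (376/7)*2)*(-42))*1 = ((9 + 752/7)*(-42))*1 = ((815/7)*(-42))*1 = -4890*1 = -4890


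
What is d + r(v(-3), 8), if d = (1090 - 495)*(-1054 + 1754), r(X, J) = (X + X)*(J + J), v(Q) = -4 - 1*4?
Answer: 416244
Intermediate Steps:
v(Q) = -8 (v(Q) = -4 - 4 = -8)
r(X, J) = 4*J*X (r(X, J) = (2*X)*(2*J) = 4*J*X)
d = 416500 (d = 595*700 = 416500)
d + r(v(-3), 8) = 416500 + 4*8*(-8) = 416500 - 256 = 416244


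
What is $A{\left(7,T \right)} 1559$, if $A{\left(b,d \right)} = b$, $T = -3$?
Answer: $10913$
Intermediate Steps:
$A{\left(7,T \right)} 1559 = 7 \cdot 1559 = 10913$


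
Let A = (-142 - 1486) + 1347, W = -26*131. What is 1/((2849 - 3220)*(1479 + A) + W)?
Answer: -1/447864 ≈ -2.2328e-6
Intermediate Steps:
W = -3406
A = -281 (A = -1628 + 1347 = -281)
1/((2849 - 3220)*(1479 + A) + W) = 1/((2849 - 3220)*(1479 - 281) - 3406) = 1/(-371*1198 - 3406) = 1/(-444458 - 3406) = 1/(-447864) = -1/447864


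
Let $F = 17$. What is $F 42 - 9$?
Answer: $705$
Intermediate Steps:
$F 42 - 9 = 17 \cdot 42 - 9 = 714 + \left(-23 + 14\right) = 714 - 9 = 705$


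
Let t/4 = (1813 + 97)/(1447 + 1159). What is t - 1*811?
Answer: -1052913/1303 ≈ -808.07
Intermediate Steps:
t = 3820/1303 (t = 4*((1813 + 97)/(1447 + 1159)) = 4*(1910/2606) = 4*(1910*(1/2606)) = 4*(955/1303) = 3820/1303 ≈ 2.9317)
t - 1*811 = 3820/1303 - 1*811 = 3820/1303 - 811 = -1052913/1303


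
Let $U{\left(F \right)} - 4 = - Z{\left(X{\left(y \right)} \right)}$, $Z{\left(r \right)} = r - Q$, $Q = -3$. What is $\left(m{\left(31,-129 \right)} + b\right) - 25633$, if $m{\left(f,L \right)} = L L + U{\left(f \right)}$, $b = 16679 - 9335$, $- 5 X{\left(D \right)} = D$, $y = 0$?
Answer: $-1647$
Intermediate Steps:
$X{\left(D \right)} = - \frac{D}{5}$
$Z{\left(r \right)} = 3 + r$ ($Z{\left(r \right)} = r - -3 = r + 3 = 3 + r$)
$U{\left(F \right)} = 1$ ($U{\left(F \right)} = 4 - \left(3 - 0\right) = 4 - \left(3 + 0\right) = 4 - 3 = 1$)
$b = 7344$
$m{\left(f,L \right)} = 1 + L^{2}$ ($m{\left(f,L \right)} = L L + 1 = L^{2} + 1 = 1 + L^{2}$)
$\left(m{\left(31,-129 \right)} + b\right) - 25633 = \left(\left(1 + \left(-129\right)^{2}\right) + 7344\right) - 25633 = \left(\left(1 + 16641\right) + 7344\right) - 25633 = \left(16642 + 7344\right) - 25633 = 23986 - 25633 = -1647$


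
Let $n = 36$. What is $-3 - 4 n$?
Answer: $-147$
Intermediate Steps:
$-3 - 4 n = -3 - 144 = -147$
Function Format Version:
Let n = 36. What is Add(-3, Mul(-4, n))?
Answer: -147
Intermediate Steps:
Add(-3, Mul(-4, n)) = Add(-3, Mul(-4, 36)) = Add(-3, -144) = -147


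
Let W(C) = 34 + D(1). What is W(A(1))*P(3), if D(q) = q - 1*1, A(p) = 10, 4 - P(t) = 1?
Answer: 102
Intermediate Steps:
P(t) = 3 (P(t) = 4 - 1*1 = 4 - 1 = 3)
D(q) = -1 + q (D(q) = q - 1 = -1 + q)
W(C) = 34 (W(C) = 34 + (-1 + 1) = 34 + 0 = 34)
W(A(1))*P(3) = 34*3 = 102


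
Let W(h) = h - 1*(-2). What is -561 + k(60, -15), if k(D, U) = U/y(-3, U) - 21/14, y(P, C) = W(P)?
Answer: -1095/2 ≈ -547.50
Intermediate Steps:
W(h) = 2 + h (W(h) = h + 2 = 2 + h)
y(P, C) = 2 + P
k(D, U) = -3/2 - U (k(D, U) = U/(2 - 3) - 21/14 = U/(-1) - 21*1/14 = U*(-1) - 3/2 = -U - 3/2 = -3/2 - U)
-561 + k(60, -15) = -561 + (-3/2 - 1*(-15)) = -561 + (-3/2 + 15) = -561 + 27/2 = -1095/2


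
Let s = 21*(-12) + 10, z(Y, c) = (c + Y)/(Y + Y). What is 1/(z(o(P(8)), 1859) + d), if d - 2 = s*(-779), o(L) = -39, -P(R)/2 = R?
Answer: 3/565490 ≈ 5.3051e-6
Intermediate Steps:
P(R) = -2*R
z(Y, c) = (Y + c)/(2*Y) (z(Y, c) = (Y + c)/((2*Y)) = (Y + c)*(1/(2*Y)) = (Y + c)/(2*Y))
s = -242 (s = -252 + 10 = -242)
d = 188520 (d = 2 - 242*(-779) = 2 + 188518 = 188520)
1/(z(o(P(8)), 1859) + d) = 1/((½)*(-39 + 1859)/(-39) + 188520) = 1/((½)*(-1/39)*1820 + 188520) = 1/(-70/3 + 188520) = 1/(565490/3) = 3/565490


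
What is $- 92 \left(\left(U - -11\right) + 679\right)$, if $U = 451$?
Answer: $-104972$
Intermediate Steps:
$- 92 \left(\left(U - -11\right) + 679\right) = - 92 \left(\left(451 - -11\right) + 679\right) = - 92 \left(\left(451 + 11\right) + 679\right) = - 92 \left(462 + 679\right) = \left(-92\right) 1141 = -104972$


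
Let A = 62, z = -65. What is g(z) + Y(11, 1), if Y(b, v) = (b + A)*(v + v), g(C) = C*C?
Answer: 4371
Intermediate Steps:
g(C) = C²
Y(b, v) = 2*v*(62 + b) (Y(b, v) = (b + 62)*(v + v) = (62 + b)*(2*v) = 2*v*(62 + b))
g(z) + Y(11, 1) = (-65)² + 2*1*(62 + 11) = 4225 + 2*1*73 = 4225 + 146 = 4371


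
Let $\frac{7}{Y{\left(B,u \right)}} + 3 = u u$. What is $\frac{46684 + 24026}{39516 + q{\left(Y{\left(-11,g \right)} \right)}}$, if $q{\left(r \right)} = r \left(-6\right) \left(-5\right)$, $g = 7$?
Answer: $\frac{542110}{302991} \approx 1.7892$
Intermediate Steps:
$Y{\left(B,u \right)} = \frac{7}{-3 + u^{2}}$ ($Y{\left(B,u \right)} = \frac{7}{-3 + u u} = \frac{7}{-3 + u^{2}}$)
$q{\left(r \right)} = 30 r$ ($q{\left(r \right)} = - 6 r \left(-5\right) = 30 r$)
$\frac{46684 + 24026}{39516 + q{\left(Y{\left(-11,g \right)} \right)}} = \frac{46684 + 24026}{39516 + 30 \frac{7}{-3 + 7^{2}}} = \frac{70710}{39516 + 30 \frac{7}{-3 + 49}} = \frac{70710}{39516 + 30 \cdot \frac{7}{46}} = \frac{70710}{39516 + \frac{105}{23}} = \frac{70710}{\frac{908973}{23}} = 70710 \cdot \frac{23}{908973} = \frac{542110}{302991}$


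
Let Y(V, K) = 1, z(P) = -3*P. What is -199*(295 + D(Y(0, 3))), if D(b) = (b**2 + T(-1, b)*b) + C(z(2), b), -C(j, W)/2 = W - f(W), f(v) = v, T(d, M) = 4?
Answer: -59700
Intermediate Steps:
C(j, W) = 0 (C(j, W) = -2*(W - W) = -2*0 = 0)
D(b) = b**2 + 4*b (D(b) = (b**2 + 4*b) + 0 = b**2 + 4*b)
-199*(295 + D(Y(0, 3))) = -199*(295 + 1*(4 + 1)) = -199*(295 + 1*5) = -199*(295 + 5) = -199*300 = -59700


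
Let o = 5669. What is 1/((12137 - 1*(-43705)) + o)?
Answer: 1/61511 ≈ 1.6257e-5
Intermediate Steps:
1/((12137 - 1*(-43705)) + o) = 1/((12137 - 1*(-43705)) + 5669) = 1/((12137 + 43705) + 5669) = 1/(55842 + 5669) = 1/61511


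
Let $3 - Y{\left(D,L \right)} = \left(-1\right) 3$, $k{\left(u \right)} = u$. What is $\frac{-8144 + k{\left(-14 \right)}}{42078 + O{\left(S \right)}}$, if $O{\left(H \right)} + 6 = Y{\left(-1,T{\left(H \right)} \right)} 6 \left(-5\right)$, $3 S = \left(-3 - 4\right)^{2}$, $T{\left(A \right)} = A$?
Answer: $- \frac{4079}{20946} \approx -0.19474$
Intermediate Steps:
$S = \frac{49}{3}$ ($S = \frac{\left(-3 - 4\right)^{2}}{3} = \frac{\left(-7\right)^{2}}{3} = \frac{1}{3} \cdot 49 = \frac{49}{3} \approx 16.333$)
$Y{\left(D,L \right)} = 6$ ($Y{\left(D,L \right)} = 3 - \left(-1\right) 3 = 3 - -3 = 3 + 3 = 6$)
$O{\left(H \right)} = -186$ ($O{\left(H \right)} = -6 + 6 \cdot 6 \left(-5\right) = -6 + 36 \left(-5\right) = -6 - 180 = -186$)
$\frac{-8144 + k{\left(-14 \right)}}{42078 + O{\left(S \right)}} = \frac{-8144 - 14}{42078 - 186} = - \frac{8158}{41892} = \left(-8158\right) \frac{1}{41892} = - \frac{4079}{20946}$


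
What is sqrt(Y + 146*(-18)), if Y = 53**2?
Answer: sqrt(181) ≈ 13.454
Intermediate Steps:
Y = 2809
sqrt(Y + 146*(-18)) = sqrt(2809 + 146*(-18)) = sqrt(2809 - 2628) = sqrt(181)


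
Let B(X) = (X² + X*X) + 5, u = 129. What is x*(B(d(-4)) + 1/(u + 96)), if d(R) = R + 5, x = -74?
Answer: -116624/225 ≈ -518.33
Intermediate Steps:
d(R) = 5 + R
B(X) = 5 + 2*X² (B(X) = (X² + X²) + 5 = 2*X² + 5 = 5 + 2*X²)
x*(B(d(-4)) + 1/(u + 96)) = -74*((5 + 2*(5 - 4)²) + 1/(129 + 96)) = -74*((5 + 2*1²) + 1/225) = -74*((5 + 2*1) + 1/225) = -74*((5 + 2) + 1/225) = -74*(7 + 1/225) = -74*1576/225 = -116624/225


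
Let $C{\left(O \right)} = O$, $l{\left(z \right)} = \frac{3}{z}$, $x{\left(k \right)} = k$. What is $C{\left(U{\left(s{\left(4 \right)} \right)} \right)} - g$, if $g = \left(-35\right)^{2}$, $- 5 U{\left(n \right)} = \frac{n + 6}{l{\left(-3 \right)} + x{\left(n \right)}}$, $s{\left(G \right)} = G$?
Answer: $- \frac{3677}{3} \approx -1225.7$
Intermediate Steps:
$U{\left(n \right)} = - \frac{6 + n}{5 \left(-1 + n\right)}$ ($U{\left(n \right)} = - \frac{\left(n + 6\right) \frac{1}{\frac{3}{-3} + n}}{5} = - \frac{\left(6 + n\right) \frac{1}{3 \left(- \frac{1}{3}\right) + n}}{5} = - \frac{\left(6 + n\right) \frac{1}{-1 + n}}{5} = - \frac{\frac{1}{-1 + n} \left(6 + n\right)}{5} = - \frac{6 + n}{5 \left(-1 + n\right)}$)
$g = 1225$
$C{\left(U{\left(s{\left(4 \right)} \right)} \right)} - g = \frac{-6 - 4}{5 \left(-1 + 4\right)} - 1225 = \frac{-6 - 4}{5 \cdot 3} - 1225 = \frac{1}{5} \cdot \frac{1}{3} \left(-10\right) - 1225 = - \frac{2}{3} - 1225 = - \frac{3677}{3}$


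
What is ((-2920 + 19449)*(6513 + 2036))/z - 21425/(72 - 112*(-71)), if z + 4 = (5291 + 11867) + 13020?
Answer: 566598122077/121058088 ≈ 4680.4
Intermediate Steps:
z = 30174 (z = -4 + ((5291 + 11867) + 13020) = -4 + (17158 + 13020) = -4 + 30178 = 30174)
((-2920 + 19449)*(6513 + 2036))/z - 21425/(72 - 112*(-71)) = ((-2920 + 19449)*(6513 + 2036))/30174 - 21425/(72 - 112*(-71)) = (16529*8549)*(1/30174) - 21425/(72 + 7952) = 141306421*(1/30174) - 21425/8024 = 141306421/30174 - 21425*1/8024 = 141306421/30174 - 21425/8024 = 566598122077/121058088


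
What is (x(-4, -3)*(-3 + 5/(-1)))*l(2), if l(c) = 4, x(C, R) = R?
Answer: 96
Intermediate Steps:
(x(-4, -3)*(-3 + 5/(-1)))*l(2) = -3*(-3 + 5/(-1))*4 = -3*(-3 + 5*(-1))*4 = -3*(-3 - 5)*4 = -3*(-8)*4 = 24*4 = 96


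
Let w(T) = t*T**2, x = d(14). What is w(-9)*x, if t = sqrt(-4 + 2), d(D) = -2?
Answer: -162*I*sqrt(2) ≈ -229.1*I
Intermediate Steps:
x = -2
t = I*sqrt(2) (t = sqrt(-2) = I*sqrt(2) ≈ 1.4142*I)
w(T) = I*sqrt(2)*T**2 (w(T) = (I*sqrt(2))*T**2 = I*sqrt(2)*T**2)
w(-9)*x = (I*sqrt(2)*(-9)**2)*(-2) = (I*sqrt(2)*81)*(-2) = (81*I*sqrt(2))*(-2) = -162*I*sqrt(2)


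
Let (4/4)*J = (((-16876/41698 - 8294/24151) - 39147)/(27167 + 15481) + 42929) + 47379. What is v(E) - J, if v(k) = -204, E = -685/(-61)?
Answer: -647887377762365809/7158100012984 ≈ -90511.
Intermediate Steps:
E = 685/61 (E = -685*(-1/61) = 685/61 ≈ 11.230)
J = 646427125359717073/7158100012984 (J = (((-16876/41698 - 8294/24151) - 39147)/(27167 + 15481) + 42929) + 47379 = (((-16876*1/41698 - 8294*1/24151) - 39147)/42648 + 42929) + 47379 = (((-8438/20849 - 8294/24151) - 39147)*(1/42648) + 42929) + 47379 = ((-376707744/503524199 - 39147)*(1/42648) + 42929) + 47379 = (-19711838525997/503524199*1/42648 + 42929) + 47379 = (-6570612841999/7158100012984 + 42929) + 47379 = 307283504844548137/7158100012984 + 47379 = 646427125359717073/7158100012984 ≈ 90307.)
v(E) - J = -204 - 1*646427125359717073/7158100012984 = -204 - 646427125359717073/7158100012984 = -647887377762365809/7158100012984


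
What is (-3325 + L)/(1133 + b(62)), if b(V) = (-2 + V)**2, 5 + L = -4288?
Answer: -7618/4733 ≈ -1.6096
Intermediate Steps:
L = -4293 (L = -5 - 4288 = -4293)
(-3325 + L)/(1133 + b(62)) = (-3325 - 4293)/(1133 + (-2 + 62)**2) = -7618/(1133 + 60**2) = -7618/(1133 + 3600) = -7618/4733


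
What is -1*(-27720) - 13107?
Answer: 14613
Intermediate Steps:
-1*(-27720) - 13107 = 27720 - 13107 = 14613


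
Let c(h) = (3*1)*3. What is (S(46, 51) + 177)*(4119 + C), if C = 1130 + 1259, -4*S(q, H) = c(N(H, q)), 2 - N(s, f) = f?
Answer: 1137273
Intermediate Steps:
N(s, f) = 2 - f
c(h) = 9 (c(h) = 3*3 = 9)
S(q, H) = -9/4 (S(q, H) = -¼*9 = -9/4)
C = 2389
(S(46, 51) + 177)*(4119 + C) = (-9/4 + 177)*(4119 + 2389) = (699/4)*6508 = 1137273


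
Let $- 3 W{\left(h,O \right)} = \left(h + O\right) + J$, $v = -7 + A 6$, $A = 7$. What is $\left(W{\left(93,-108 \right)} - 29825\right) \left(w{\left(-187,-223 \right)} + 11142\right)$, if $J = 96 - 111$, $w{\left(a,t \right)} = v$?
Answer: $-333242255$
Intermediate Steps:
$v = 35$ ($v = -7 + 7 \cdot 6 = -7 + 42 = 35$)
$w{\left(a,t \right)} = 35$
$J = -15$ ($J = 96 - 111 = -15$)
$W{\left(h,O \right)} = 5 - \frac{O}{3} - \frac{h}{3}$ ($W{\left(h,O \right)} = - \frac{\left(h + O\right) - 15}{3} = - \frac{\left(O + h\right) - 15}{3} = - \frac{-15 + O + h}{3} = 5 - \frac{O}{3} - \frac{h}{3}$)
$\left(W{\left(93,-108 \right)} - 29825\right) \left(w{\left(-187,-223 \right)} + 11142\right) = \left(\left(5 - -36 - 31\right) - 29825\right) \left(35 + 11142\right) = \left(\left(5 + 36 - 31\right) - 29825\right) 11177 = \left(10 - 29825\right) 11177 = \left(-29815\right) 11177 = -333242255$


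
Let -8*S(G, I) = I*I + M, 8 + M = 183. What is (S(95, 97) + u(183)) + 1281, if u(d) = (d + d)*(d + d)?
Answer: 134039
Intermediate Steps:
M = 175 (M = -8 + 183 = 175)
S(G, I) = -175/8 - I²/8 (S(G, I) = -(I*I + 175)/8 = -(I² + 175)/8 = -(175 + I²)/8 = -175/8 - I²/8)
u(d) = 4*d² (u(d) = (2*d)*(2*d) = 4*d²)
(S(95, 97) + u(183)) + 1281 = ((-175/8 - ⅛*97²) + 4*183²) + 1281 = ((-175/8 - ⅛*9409) + 4*33489) + 1281 = ((-175/8 - 9409/8) + 133956) + 1281 = (-1198 + 133956) + 1281 = 132758 + 1281 = 134039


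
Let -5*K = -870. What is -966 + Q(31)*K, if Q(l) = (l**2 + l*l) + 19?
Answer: 336768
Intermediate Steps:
Q(l) = 19 + 2*l**2 (Q(l) = (l**2 + l**2) + 19 = 2*l**2 + 19 = 19 + 2*l**2)
K = 174 (K = -1/5*(-870) = 174)
-966 + Q(31)*K = -966 + (19 + 2*31**2)*174 = -966 + (19 + 2*961)*174 = -966 + (19 + 1922)*174 = -966 + 1941*174 = -966 + 337734 = 336768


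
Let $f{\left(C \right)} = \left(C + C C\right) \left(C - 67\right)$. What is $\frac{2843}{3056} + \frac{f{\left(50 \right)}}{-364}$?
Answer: $\frac{33378113}{278096} \approx 120.02$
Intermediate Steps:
$f{\left(C \right)} = \left(-67 + C\right) \left(C + C^{2}\right)$ ($f{\left(C \right)} = \left(C + C^{2}\right) \left(-67 + C\right) = \left(-67 + C\right) \left(C + C^{2}\right)$)
$\frac{2843}{3056} + \frac{f{\left(50 \right)}}{-364} = \frac{2843}{3056} + \frac{50 \left(-67 + 50^{2} - 3300\right)}{-364} = 2843 \cdot \frac{1}{3056} + 50 \left(-67 + 2500 - 3300\right) \left(- \frac{1}{364}\right) = \frac{2843}{3056} + 50 \left(-867\right) \left(- \frac{1}{364}\right) = \frac{2843}{3056} - - \frac{21675}{182} = \frac{2843}{3056} + \frac{21675}{182} = \frac{33378113}{278096}$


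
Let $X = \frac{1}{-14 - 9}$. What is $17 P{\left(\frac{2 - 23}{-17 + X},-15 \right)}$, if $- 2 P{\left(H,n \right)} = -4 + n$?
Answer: $\frac{323}{2} \approx 161.5$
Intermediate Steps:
$X = - \frac{1}{23}$ ($X = \frac{1}{-23} = - \frac{1}{23} \approx -0.043478$)
$P{\left(H,n \right)} = 2 - \frac{n}{2}$ ($P{\left(H,n \right)} = - \frac{-4 + n}{2} = 2 - \frac{n}{2}$)
$17 P{\left(\frac{2 - 23}{-17 + X},-15 \right)} = 17 \left(2 - - \frac{15}{2}\right) = 17 \left(2 + \frac{15}{2}\right) = 17 \cdot \frac{19}{2} = \frac{323}{2}$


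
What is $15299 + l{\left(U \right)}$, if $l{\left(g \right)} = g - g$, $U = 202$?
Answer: $15299$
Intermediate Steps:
$l{\left(g \right)} = 0$
$15299 + l{\left(U \right)} = 15299 + 0 = 15299$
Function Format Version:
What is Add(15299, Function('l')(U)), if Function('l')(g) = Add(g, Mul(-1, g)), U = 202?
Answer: 15299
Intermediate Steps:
Function('l')(g) = 0
Add(15299, Function('l')(U)) = Add(15299, 0) = 15299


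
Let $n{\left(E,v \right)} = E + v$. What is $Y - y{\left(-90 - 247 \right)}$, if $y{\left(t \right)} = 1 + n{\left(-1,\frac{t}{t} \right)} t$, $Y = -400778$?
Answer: $-400779$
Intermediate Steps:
$y{\left(t \right)} = 1$ ($y{\left(t \right)} = 1 + \left(-1 + \frac{t}{t}\right) t = 1 + \left(-1 + 1\right) t = 1 + 0 t = 1 + 0 = 1$)
$Y - y{\left(-90 - 247 \right)} = -400778 - 1 = -400779$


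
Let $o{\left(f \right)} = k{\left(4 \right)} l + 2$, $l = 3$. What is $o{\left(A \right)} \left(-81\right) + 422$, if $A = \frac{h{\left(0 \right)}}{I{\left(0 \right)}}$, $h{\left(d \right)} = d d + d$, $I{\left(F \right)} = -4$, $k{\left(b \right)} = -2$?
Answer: $746$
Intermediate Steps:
$h{\left(d \right)} = d + d^{2}$ ($h{\left(d \right)} = d^{2} + d = d + d^{2}$)
$A = 0$ ($A = \frac{0 \left(1 + 0\right)}{-4} = 0 \cdot 1 \left(- \frac{1}{4}\right) = 0 \left(- \frac{1}{4}\right) = 0$)
$o{\left(f \right)} = -4$ ($o{\left(f \right)} = \left(-2\right) 3 + 2 = -6 + 2 = -4$)
$o{\left(A \right)} \left(-81\right) + 422 = \left(-4\right) \left(-81\right) + 422 = 324 + 422 = 746$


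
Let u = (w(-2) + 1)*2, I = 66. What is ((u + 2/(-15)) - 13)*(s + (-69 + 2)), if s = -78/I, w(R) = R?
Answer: 11350/11 ≈ 1031.8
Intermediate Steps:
s = -13/11 (s = -78/66 = -78*1/66 = -13/11 ≈ -1.1818)
u = -2 (u = (-2 + 1)*2 = -1*2 = -2)
((u + 2/(-15)) - 13)*(s + (-69 + 2)) = ((-2 + 2/(-15)) - 13)*(-13/11 + (-69 + 2)) = ((-2 + 2*(-1/15)) - 13)*(-13/11 - 67) = ((-2 - 2/15) - 13)*(-750/11) = (-32/15 - 13)*(-750/11) = -227/15*(-750/11) = 11350/11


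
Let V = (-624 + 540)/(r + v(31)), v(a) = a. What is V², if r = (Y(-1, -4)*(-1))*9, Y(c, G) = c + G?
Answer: 441/361 ≈ 1.2216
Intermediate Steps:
Y(c, G) = G + c
r = 45 (r = ((-4 - 1)*(-1))*9 = -5*(-1)*9 = 5*9 = 45)
V = -21/19 (V = (-624 + 540)/(45 + 31) = -84/76 = -84*1/76 = -21/19 ≈ -1.1053)
V² = (-21/19)² = 441/361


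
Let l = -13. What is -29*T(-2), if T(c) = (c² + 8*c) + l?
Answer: 725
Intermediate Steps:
T(c) = -13 + c² + 8*c (T(c) = (c² + 8*c) - 13 = -13 + c² + 8*c)
-29*T(-2) = -29*(-13 + (-2)² + 8*(-2)) = -29*(-13 + 4 - 16) = -29*(-25) = 725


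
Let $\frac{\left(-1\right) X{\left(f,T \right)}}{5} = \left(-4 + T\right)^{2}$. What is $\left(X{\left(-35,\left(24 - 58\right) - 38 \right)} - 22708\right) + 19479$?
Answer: $-32109$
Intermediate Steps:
$X{\left(f,T \right)} = - 5 \left(-4 + T\right)^{2}$
$\left(X{\left(-35,\left(24 - 58\right) - 38 \right)} - 22708\right) + 19479 = \left(- 5 \left(-4 + \left(\left(24 - 58\right) - 38\right)\right)^{2} - 22708\right) + 19479 = \left(- 5 \left(-4 - 72\right)^{2} - 22708\right) + 19479 = \left(- 5 \left(-76\right)^{2} - 22708\right) + 19479 = \left(\left(-5\right) 5776 - 22708\right) + 19479 = \left(-28880 - 22708\right) + 19479 = -51588 + 19479 = -32109$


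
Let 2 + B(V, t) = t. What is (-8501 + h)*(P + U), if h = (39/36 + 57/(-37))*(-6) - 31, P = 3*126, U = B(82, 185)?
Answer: -354083565/74 ≈ -4.7849e+6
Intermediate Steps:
B(V, t) = -2 + t
U = 183 (U = -2 + 185 = 183)
P = 378
h = -2091/74 (h = (39*(1/36) + 57*(-1/37))*(-6) - 31 = (13/12 - 57/37)*(-6) - 31 = -203/444*(-6) - 31 = 203/74 - 31 = -2091/74 ≈ -28.257)
(-8501 + h)*(P + U) = (-8501 - 2091/74)*(378 + 183) = -631165/74*561 = -354083565/74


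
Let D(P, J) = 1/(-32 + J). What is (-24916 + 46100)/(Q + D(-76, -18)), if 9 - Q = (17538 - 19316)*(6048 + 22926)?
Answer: 1059200/2575789049 ≈ 0.00041121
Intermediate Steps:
Q = 51515781 (Q = 9 - (17538 - 19316)*(6048 + 22926) = 9 - (-1778)*28974 = 9 - 1*(-51515772) = 9 + 51515772 = 51515781)
(-24916 + 46100)/(Q + D(-76, -18)) = (-24916 + 46100)/(51515781 + 1/(-32 - 18)) = 21184/(51515781 + 1/(-50)) = 21184/(51515781 - 1/50) = 21184/(2575789049/50) = 21184*(50/2575789049) = 1059200/2575789049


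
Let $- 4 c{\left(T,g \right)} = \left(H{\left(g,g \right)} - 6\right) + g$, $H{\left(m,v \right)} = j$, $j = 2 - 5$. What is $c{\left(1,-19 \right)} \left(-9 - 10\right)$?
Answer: $-133$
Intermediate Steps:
$j = -3$ ($j = 2 - 5 = -3$)
$H{\left(m,v \right)} = -3$
$c{\left(T,g \right)} = \frac{9}{4} - \frac{g}{4}$ ($c{\left(T,g \right)} = - \frac{\left(-3 - 6\right) + g}{4} = - \frac{-9 + g}{4} = \frac{9}{4} - \frac{g}{4}$)
$c{\left(1,-19 \right)} \left(-9 - 10\right) = \left(\frac{9}{4} - - \frac{19}{4}\right) \left(-9 - 10\right) = \left(\frac{9}{4} + \frac{19}{4}\right) \left(-9 - 10\right) = 7 \left(-19\right) = -133$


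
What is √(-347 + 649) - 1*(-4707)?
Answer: 4707 + √302 ≈ 4724.4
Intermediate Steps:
√(-347 + 649) - 1*(-4707) = √302 + 4707 = 4707 + √302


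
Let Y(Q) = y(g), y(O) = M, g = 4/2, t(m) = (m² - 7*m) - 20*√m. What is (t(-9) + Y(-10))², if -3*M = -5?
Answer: 158569/9 - 17480*I ≈ 17619.0 - 17480.0*I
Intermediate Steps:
M = 5/3 (M = -⅓*(-5) = 5/3 ≈ 1.6667)
t(m) = m² - 20*√m - 7*m
g = 2 (g = 4*(½) = 2)
y(O) = 5/3
Y(Q) = 5/3
(t(-9) + Y(-10))² = (((-9)² - 60*I - 7*(-9)) + 5/3)² = ((81 - 60*I + 63) + 5/3)² = ((144 - 60*I) + 5/3)² = (437/3 - 60*I)²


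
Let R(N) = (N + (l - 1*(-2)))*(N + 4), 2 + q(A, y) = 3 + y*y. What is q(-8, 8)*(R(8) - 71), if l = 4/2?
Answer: 4745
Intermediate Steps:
l = 2 (l = 4*(½) = 2)
q(A, y) = 1 + y² (q(A, y) = -2 + (3 + y*y) = -2 + (3 + y²) = 1 + y²)
R(N) = (4 + N)² (R(N) = (N + (2 - 1*(-2)))*(N + 4) = (N + (2 + 2))*(4 + N) = (N + 4)*(4 + N) = (4 + N)*(4 + N) = (4 + N)²)
q(-8, 8)*(R(8) - 71) = (1 + 8²)*((16 + 8² + 8*8) - 71) = (1 + 64)*((16 + 64 + 64) - 71) = 65*(144 - 71) = 65*73 = 4745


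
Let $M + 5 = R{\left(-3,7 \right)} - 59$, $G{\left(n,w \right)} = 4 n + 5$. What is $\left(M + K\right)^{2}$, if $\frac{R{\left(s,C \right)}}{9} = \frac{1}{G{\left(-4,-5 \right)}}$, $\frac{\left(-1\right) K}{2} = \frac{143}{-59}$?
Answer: $\frac{1514844241}{421201} \approx 3596.5$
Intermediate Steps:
$G{\left(n,w \right)} = 5 + 4 n$
$K = \frac{286}{59}$ ($K = - 2 \frac{143}{-59} = - 2 \cdot 143 \left(- \frac{1}{59}\right) = \left(-2\right) \left(- \frac{143}{59}\right) = \frac{286}{59} \approx 4.8475$)
$R{\left(s,C \right)} = - \frac{9}{11}$ ($R{\left(s,C \right)} = \frac{9}{5 + 4 \left(-4\right)} = \frac{9}{5 - 16} = \frac{9}{-11} = 9 \left(- \frac{1}{11}\right) = - \frac{9}{11}$)
$M = - \frac{713}{11}$ ($M = -5 - \frac{658}{11} = - \frac{713}{11} \approx -64.818$)
$\left(M + K\right)^{2} = \left(- \frac{713}{11} + \frac{286}{59}\right)^{2} = \left(- \frac{38921}{649}\right)^{2} = \frac{1514844241}{421201}$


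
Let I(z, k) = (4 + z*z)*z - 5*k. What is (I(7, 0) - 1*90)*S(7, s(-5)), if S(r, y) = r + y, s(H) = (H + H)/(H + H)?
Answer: 2248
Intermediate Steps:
I(z, k) = -5*k + z*(4 + z²) (I(z, k) = (4 + z²)*z - 5*k = z*(4 + z²) - 5*k = -5*k + z*(4 + z²))
s(H) = 1 (s(H) = (2*H)/((2*H)) = (2*H)*(1/(2*H)) = 1)
(I(7, 0) - 1*90)*S(7, s(-5)) = ((7³ - 5*0 + 4*7) - 1*90)*(7 + 1) = ((343 + 0 + 28) - 90)*8 = (371 - 90)*8 = 281*8 = 2248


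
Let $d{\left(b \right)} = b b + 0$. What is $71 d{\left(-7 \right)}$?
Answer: $3479$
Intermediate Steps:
$d{\left(b \right)} = b^{2}$ ($d{\left(b \right)} = b^{2} + 0 = b^{2}$)
$71 d{\left(-7 \right)} = 71 \left(-7\right)^{2} = 71 \cdot 49 = 3479$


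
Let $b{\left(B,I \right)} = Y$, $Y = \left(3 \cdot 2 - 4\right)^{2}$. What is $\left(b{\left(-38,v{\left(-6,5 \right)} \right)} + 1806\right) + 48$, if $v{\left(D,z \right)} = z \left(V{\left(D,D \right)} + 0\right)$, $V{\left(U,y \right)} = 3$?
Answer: $1858$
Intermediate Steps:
$Y = 4$ ($Y = \left(6 - 4\right)^{2} = 2^{2} = 4$)
$v{\left(D,z \right)} = 3 z$ ($v{\left(D,z \right)} = z \left(3 + 0\right) = z 3 = 3 z$)
$b{\left(B,I \right)} = 4$
$\left(b{\left(-38,v{\left(-6,5 \right)} \right)} + 1806\right) + 48 = \left(4 + 1806\right) + 48 = 1810 + 48 = 1858$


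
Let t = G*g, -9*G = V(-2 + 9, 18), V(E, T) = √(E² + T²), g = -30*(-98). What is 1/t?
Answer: -3*√373/365540 ≈ -0.00015850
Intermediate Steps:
g = 2940
G = -√373/9 (G = -√((-2 + 9)² + 18²)/9 = -√(7² + 324)/9 = -√(49 + 324)/9 = -√373/9 ≈ -2.1459)
t = -980*√373/3 (t = -√373/9*2940 = -980*√373/3 ≈ -6309.0)
1/t = 1/(-980*√373/3) = -3*√373/365540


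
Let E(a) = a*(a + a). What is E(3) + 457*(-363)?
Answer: -165873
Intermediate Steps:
E(a) = 2*a² (E(a) = a*(2*a) = 2*a²)
E(3) + 457*(-363) = 2*3² + 457*(-363) = 2*9 - 165891 = 18 - 165891 = -165873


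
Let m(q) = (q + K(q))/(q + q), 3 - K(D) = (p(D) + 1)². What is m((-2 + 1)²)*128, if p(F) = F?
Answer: 0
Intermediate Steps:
K(D) = 3 - (1 + D)² (K(D) = 3 - (D + 1)² = 3 - (1 + D)²)
m(q) = (3 + q - (1 + q)²)/(2*q) (m(q) = (q + (3 - (1 + q)²))/(q + q) = (3 + q - (1 + q)²)/((2*q)) = (3 + q - (1 + q)²)*(1/(2*q)) = (3 + q - (1 + q)²)/(2*q))
m((-2 + 1)²)*128 = ((2 - (-2 + 1)² - ((-2 + 1)²)²)/(2*((-2 + 1)²)))*128 = ((2 - 1*(-1)² - ((-1)²)²)/(2*((-1)²)))*128 = ((½)*(2 - 1*1 - 1*1²)/1)*128 = ((½)*1*(2 - 1 - 1*1))*128 = ((½)*1*(2 - 1 - 1))*128 = ((½)*1*0)*128 = 0*128 = 0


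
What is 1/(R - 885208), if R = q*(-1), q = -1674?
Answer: -1/883534 ≈ -1.1318e-6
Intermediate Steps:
R = 1674 (R = -1674*(-1) = 1674)
1/(R - 885208) = 1/(1674 - 885208) = 1/(-883534) = -1/883534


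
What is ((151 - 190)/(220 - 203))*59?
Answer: -2301/17 ≈ -135.35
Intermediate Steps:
((151 - 190)/(220 - 203))*59 = -39/17*59 = -2301/17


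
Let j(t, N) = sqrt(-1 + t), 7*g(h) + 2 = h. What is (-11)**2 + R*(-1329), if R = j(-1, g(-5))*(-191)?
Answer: 121 + 253839*I*sqrt(2) ≈ 121.0 + 3.5898e+5*I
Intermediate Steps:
g(h) = -2/7 + h/7
R = -191*I*sqrt(2) (R = sqrt(-1 - 1)*(-191) = sqrt(-2)*(-191) = (I*sqrt(2))*(-191) = -191*I*sqrt(2) ≈ -270.11*I)
(-11)**2 + R*(-1329) = (-11)**2 - 191*I*sqrt(2)*(-1329) = 121 + 253839*I*sqrt(2)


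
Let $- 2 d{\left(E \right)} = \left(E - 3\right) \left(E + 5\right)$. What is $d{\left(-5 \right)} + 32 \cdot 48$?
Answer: $1536$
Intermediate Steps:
$d{\left(E \right)} = - \frac{\left(-3 + E\right) \left(5 + E\right)}{2}$ ($d{\left(E \right)} = - \frac{\left(E - 3\right) \left(E + 5\right)}{2} = - \frac{\left(-3 + E\right) \left(5 + E\right)}{2}$)
$d{\left(-5 \right)} + 32 \cdot 48 = \left(\frac{15}{2} - -5 - \frac{\left(-5\right)^{2}}{2}\right) + 32 \cdot 48 = \left(\frac{15}{2} + 5 - \frac{25}{2}\right) + 1536 = 0 + 1536 = 1536$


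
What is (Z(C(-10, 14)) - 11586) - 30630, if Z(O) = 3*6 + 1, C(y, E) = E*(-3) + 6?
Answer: -42197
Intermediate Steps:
C(y, E) = 6 - 3*E (C(y, E) = -3*E + 6 = 6 - 3*E)
Z(O) = 19 (Z(O) = 18 + 1 = 19)
(Z(C(-10, 14)) - 11586) - 30630 = (19 - 11586) - 30630 = -11567 - 30630 = -42197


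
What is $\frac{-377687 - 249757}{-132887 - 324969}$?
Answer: $\frac{156861}{114464} \approx 1.3704$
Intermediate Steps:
$\frac{-377687 - 249757}{-132887 - 324969} = - \frac{627444}{-457856} = \left(-627444\right) \left(- \frac{1}{457856}\right) = \frac{156861}{114464}$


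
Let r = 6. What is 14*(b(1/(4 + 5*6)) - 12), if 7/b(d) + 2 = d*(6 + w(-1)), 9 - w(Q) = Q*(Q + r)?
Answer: -2849/12 ≈ -237.42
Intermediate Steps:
w(Q) = 9 - Q*(6 + Q) (w(Q) = 9 - Q*(Q + 6) = 9 - Q*(6 + Q))
b(d) = 7/(-2 + 20*d) (b(d) = 7/(-2 + d*(6 + (9 - 1*(-1)² - 6*(-1)))) = 7/(-2 + d*(6 + (9 - 1*1 + 6))) = 7/(-2 + d*(6 + (9 - 1 + 6))) = 7/(-2 + d*(6 + 14)) = 7/(-2 + d*20) = 7/(-2 + 20*d))
14*(b(1/(4 + 5*6)) - 12) = 14*(7/(2*(-1 + 10/(4 + 5*6))) - 12) = 14*(7/(2*(-1 + 10/(4 + 30))) - 12) = 14*(7/(2*(-1 + 10/34)) - 12) = 14*(7/(2*(-1 + 10*(1/34))) - 12) = 14*(7/(2*(-1 + 5/17)) - 12) = 14*(7/(2*(-12/17)) - 12) = 14*((7/2)*(-17/12) - 12) = 14*(-119/24 - 12) = 14*(-407/24) = -2849/12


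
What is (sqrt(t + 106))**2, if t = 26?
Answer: 132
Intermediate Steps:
(sqrt(t + 106))**2 = (sqrt(26 + 106))**2 = (sqrt(132))**2 = (2*sqrt(33))**2 = 132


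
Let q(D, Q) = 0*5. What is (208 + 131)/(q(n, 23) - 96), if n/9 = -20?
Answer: -113/32 ≈ -3.5313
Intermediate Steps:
n = -180 (n = 9*(-20) = -180)
q(D, Q) = 0
(208 + 131)/(q(n, 23) - 96) = (208 + 131)/(0 - 96) = 339/(-96) = 339*(-1/96) = -113/32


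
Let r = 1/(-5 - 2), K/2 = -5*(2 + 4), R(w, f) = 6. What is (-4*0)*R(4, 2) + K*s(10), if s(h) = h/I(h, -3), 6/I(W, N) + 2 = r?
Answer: 1500/7 ≈ 214.29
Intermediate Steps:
K = -60 (K = 2*(-5*(2 + 4)) = 2*(-5*6) = 2*(-30) = -60)
r = -⅐ (r = 1/(-7) = -⅐ ≈ -0.14286)
I(W, N) = -14/5 (I(W, N) = 6/(-2 - ⅐) = 6/(-15/7) = 6*(-7/15) = -14/5)
s(h) = -5*h/14 (s(h) = h/(-14/5) = h*(-5/14) = -5*h/14)
(-4*0)*R(4, 2) + K*s(10) = -4*0*6 - (-150)*10/7 = 0*6 - 60*(-25/7) = 0 + 1500/7 = 1500/7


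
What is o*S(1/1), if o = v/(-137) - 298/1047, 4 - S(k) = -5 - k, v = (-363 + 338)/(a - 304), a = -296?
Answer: -1634785/573756 ≈ -2.8493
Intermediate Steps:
v = 1/24 (v = (-363 + 338)/(-296 - 304) = -25/(-600) = -25*(-1/600) = 1/24 ≈ 0.041667)
S(k) = 9 + k (S(k) = 4 - (-5 - k) = 4 + (5 + k) = 9 + k)
o = -326957/1147512 (o = (1/24)/(-137) - 298/1047 = (1/24)*(-1/137) - 298*1/1047 = -1/3288 - 298/1047 = -326957/1147512 ≈ -0.28493)
o*S(1/1) = -326957*(9 + 1/1)/1147512 = -326957*(9 + 1)/1147512 = -326957/1147512*10 = -1634785/573756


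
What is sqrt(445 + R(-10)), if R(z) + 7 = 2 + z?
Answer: sqrt(430) ≈ 20.736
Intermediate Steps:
R(z) = -5 + z (R(z) = -7 + (2 + z) = -5 + z)
sqrt(445 + R(-10)) = sqrt(445 + (-5 - 10)) = sqrt(445 - 15) = sqrt(430)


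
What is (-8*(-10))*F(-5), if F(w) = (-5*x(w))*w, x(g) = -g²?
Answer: -50000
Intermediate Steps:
F(w) = 5*w³ (F(w) = (-(-5)*w²)*w = (5*w²)*w = 5*w³)
(-8*(-10))*F(-5) = (-8*(-10))*(5*(-5)³) = 80*(5*(-125)) = 80*(-625) = -50000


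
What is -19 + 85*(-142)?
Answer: -12089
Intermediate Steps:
-19 + 85*(-142) = -19 - 12070 = -12089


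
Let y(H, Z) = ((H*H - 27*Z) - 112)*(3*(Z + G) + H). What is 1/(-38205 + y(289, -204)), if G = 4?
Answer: -1/27691392 ≈ -3.6112e-8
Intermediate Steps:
y(H, Z) = (-112 + H² - 27*Z)*(12 + H + 3*Z) (y(H, Z) = ((H*H - 27*Z) - 112)*(3*(Z + 4) + H) = ((H² - 27*Z) - 112)*(3*(4 + Z) + H) = (-112 + H² - 27*Z)*((12 + 3*Z) + H) = (-112 + H² - 27*Z)*(12 + H + 3*Z))
1/(-38205 + y(289, -204)) = 1/(-38205 + (-1344 + 289³ - 660*(-204) - 112*289 - 81*(-204)² + 12*289² - 27*289*(-204) + 3*(-204)*289²)) = 1/(-38205 + (-1344 + 24137569 + 134640 - 32368 - 81*41616 + 12*83521 + 1591812 + 3*(-204)*83521)) = 1/(-38205 + (-1344 + 24137569 + 134640 - 32368 - 3370896 + 1002252 + 1591812 - 51114852)) = 1/(-38205 - 27653187) = 1/(-27691392) = -1/27691392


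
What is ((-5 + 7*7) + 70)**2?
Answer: 12996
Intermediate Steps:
((-5 + 7*7) + 70)**2 = ((-5 + 49) + 70)**2 = (44 + 70)**2 = 114**2 = 12996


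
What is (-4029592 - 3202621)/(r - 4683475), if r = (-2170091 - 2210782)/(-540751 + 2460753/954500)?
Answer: 533266573361263873/345335009410582475 ≈ 1.5442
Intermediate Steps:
r = 597363325500/73734909821 (r = -4380873/(-540751 + 2460753*(1/954500)) = -4380873/(-540751 + 2460753/954500) = -4380873/(-516144368747/954500) = -4380873*(-954500/516144368747) = 597363325500/73734909821 ≈ 8.1015)
(-4029592 - 3202621)/(r - 4683475) = (-4029592 - 3202621)/(597363325500/73734909821 - 4683475) = -7232213/(-345335009410582475/73734909821) = -7232213*(-73734909821/345335009410582475) = 533266573361263873/345335009410582475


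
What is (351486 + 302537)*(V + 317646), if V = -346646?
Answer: -18966667000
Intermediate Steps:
(351486 + 302537)*(V + 317646) = (351486 + 302537)*(-346646 + 317646) = 654023*(-29000) = -18966667000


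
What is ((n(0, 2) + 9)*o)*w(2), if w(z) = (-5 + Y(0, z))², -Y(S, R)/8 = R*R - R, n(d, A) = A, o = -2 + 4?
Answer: 9702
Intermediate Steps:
o = 2
Y(S, R) = -8*R² + 8*R (Y(S, R) = -8*(R*R - R) = -8*(R² - R) = -8*R² + 8*R)
w(z) = (-5 + 8*z*(1 - z))²
((n(0, 2) + 9)*o)*w(2) = ((2 + 9)*2)*(5 + 8*2*(-1 + 2))² = (11*2)*(5 + 8*2*1)² = 22*(5 + 16)² = 22*21² = 22*441 = 9702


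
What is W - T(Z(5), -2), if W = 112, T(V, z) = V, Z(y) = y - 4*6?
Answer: 131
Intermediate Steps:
Z(y) = -24 + y (Z(y) = y - 24 = -24 + y)
W - T(Z(5), -2) = 112 - (-24 + 5) = 112 - 1*(-19) = 112 + 19 = 131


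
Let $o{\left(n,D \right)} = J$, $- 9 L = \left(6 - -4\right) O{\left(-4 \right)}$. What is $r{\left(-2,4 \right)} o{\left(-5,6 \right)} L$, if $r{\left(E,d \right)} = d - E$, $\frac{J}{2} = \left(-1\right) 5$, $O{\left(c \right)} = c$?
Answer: $- \frac{800}{3} \approx -266.67$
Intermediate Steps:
$L = \frac{40}{9}$ ($L = - \frac{\left(6 - -4\right) \left(-4\right)}{9} = - \frac{\left(6 + 4\right) \left(-4\right)}{9} = - \frac{10 \left(-4\right)}{9} = \left(- \frac{1}{9}\right) \left(-40\right) = \frac{40}{9} \approx 4.4444$)
$J = -10$ ($J = 2 \left(\left(-1\right) 5\right) = 2 \left(-5\right) = -10$)
$o{\left(n,D \right)} = -10$
$r{\left(-2,4 \right)} o{\left(-5,6 \right)} L = \left(4 - -2\right) \left(-10\right) \frac{40}{9} = \left(4 + 2\right) \left(-10\right) \frac{40}{9} = 6 \left(-10\right) \frac{40}{9} = \left(-60\right) \frac{40}{9} = - \frac{800}{3}$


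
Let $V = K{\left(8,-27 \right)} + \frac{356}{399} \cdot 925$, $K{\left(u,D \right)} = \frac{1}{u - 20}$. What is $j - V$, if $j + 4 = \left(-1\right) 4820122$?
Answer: $- \frac{7694238163}{1596} \approx -4.821 \cdot 10^{6}$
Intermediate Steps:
$K{\left(u,D \right)} = \frac{1}{-20 + u}$
$j = -4820126$ ($j = -4 - 4820122 = -4820126$)
$V = \frac{1317067}{1596}$ ($V = \frac{1}{-20 + 8} + \frac{356}{399} \cdot 925 = \frac{1}{-12} + 356 \cdot \frac{1}{399} \cdot 925 = - \frac{1}{12} + \frac{356}{399} \cdot 925 = - \frac{1}{12} + \frac{329300}{399} = \frac{1317067}{1596} \approx 825.23$)
$j - V = -4820126 - \frac{1317067}{1596} = - \frac{7694238163}{1596}$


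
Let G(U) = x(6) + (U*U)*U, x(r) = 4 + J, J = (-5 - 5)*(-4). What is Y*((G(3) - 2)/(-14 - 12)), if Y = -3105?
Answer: 214245/26 ≈ 8240.2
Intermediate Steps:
J = 40 (J = -10*(-4) = 40)
x(r) = 44 (x(r) = 4 + 40 = 44)
G(U) = 44 + U³ (G(U) = 44 + (U*U)*U = 44 + U²*U = 44 + U³)
Y*((G(3) - 2)/(-14 - 12)) = -3105*((44 + 3³) - 2)/(-14 - 12) = -3105*((44 + 27) - 2)/(-26) = -3105*(71 - 2)*(-1)/26 = -214245*(-1)/26 = -3105*(-69/26) = 214245/26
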